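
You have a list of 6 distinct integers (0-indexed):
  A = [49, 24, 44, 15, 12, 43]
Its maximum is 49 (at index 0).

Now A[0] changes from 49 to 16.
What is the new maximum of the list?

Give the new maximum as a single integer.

Old max = 49 (at index 0)
Change: A[0] 49 -> 16
Changed element WAS the max -> may need rescan.
  Max of remaining elements: 44
  New max = max(16, 44) = 44

Answer: 44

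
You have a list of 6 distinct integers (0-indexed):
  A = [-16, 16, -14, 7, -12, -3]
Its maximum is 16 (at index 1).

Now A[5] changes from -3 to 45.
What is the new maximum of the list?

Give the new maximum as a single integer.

Old max = 16 (at index 1)
Change: A[5] -3 -> 45
Changed element was NOT the old max.
  New max = max(old_max, new_val) = max(16, 45) = 45

Answer: 45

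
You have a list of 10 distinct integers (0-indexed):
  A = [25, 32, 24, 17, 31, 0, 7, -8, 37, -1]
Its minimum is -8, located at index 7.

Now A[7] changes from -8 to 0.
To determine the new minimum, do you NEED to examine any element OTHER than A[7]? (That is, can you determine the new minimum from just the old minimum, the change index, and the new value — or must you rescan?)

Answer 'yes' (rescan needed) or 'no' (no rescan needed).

Old min = -8 at index 7
Change at index 7: -8 -> 0
Index 7 WAS the min and new value 0 > old min -8. Must rescan other elements to find the new min.
Needs rescan: yes

Answer: yes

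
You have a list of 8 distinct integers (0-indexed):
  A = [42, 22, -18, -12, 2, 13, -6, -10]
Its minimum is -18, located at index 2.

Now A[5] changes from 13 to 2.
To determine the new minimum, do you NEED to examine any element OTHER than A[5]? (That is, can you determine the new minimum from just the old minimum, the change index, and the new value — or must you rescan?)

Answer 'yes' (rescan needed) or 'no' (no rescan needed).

Old min = -18 at index 2
Change at index 5: 13 -> 2
Index 5 was NOT the min. New min = min(-18, 2). No rescan of other elements needed.
Needs rescan: no

Answer: no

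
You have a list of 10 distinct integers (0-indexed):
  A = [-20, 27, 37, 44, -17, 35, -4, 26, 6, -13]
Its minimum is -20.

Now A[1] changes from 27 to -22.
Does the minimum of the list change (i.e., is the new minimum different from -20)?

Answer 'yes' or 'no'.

Answer: yes

Derivation:
Old min = -20
Change: A[1] 27 -> -22
Changed element was NOT the min; min changes only if -22 < -20.
New min = -22; changed? yes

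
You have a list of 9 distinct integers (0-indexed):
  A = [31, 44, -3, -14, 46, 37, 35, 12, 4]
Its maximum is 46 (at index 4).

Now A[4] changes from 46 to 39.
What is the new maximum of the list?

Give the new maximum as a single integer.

Answer: 44

Derivation:
Old max = 46 (at index 4)
Change: A[4] 46 -> 39
Changed element WAS the max -> may need rescan.
  Max of remaining elements: 44
  New max = max(39, 44) = 44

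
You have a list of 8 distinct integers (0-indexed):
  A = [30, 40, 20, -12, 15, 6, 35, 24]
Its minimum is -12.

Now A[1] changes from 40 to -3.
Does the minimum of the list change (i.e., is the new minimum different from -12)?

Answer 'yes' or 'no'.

Answer: no

Derivation:
Old min = -12
Change: A[1] 40 -> -3
Changed element was NOT the min; min changes only if -3 < -12.
New min = -12; changed? no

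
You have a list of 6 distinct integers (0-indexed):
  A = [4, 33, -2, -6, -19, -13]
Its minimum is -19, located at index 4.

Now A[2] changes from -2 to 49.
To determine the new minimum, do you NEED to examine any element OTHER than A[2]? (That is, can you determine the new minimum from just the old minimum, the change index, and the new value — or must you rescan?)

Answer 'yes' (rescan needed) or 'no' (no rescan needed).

Old min = -19 at index 4
Change at index 2: -2 -> 49
Index 2 was NOT the min. New min = min(-19, 49). No rescan of other elements needed.
Needs rescan: no

Answer: no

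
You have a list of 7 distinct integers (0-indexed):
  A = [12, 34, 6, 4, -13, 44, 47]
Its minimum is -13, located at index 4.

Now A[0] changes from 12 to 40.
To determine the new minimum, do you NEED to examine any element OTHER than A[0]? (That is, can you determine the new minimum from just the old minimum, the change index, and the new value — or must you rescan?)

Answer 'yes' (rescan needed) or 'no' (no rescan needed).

Old min = -13 at index 4
Change at index 0: 12 -> 40
Index 0 was NOT the min. New min = min(-13, 40). No rescan of other elements needed.
Needs rescan: no

Answer: no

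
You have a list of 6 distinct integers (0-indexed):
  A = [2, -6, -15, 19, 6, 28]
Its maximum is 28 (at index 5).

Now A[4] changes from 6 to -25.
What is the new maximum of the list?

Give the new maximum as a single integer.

Answer: 28

Derivation:
Old max = 28 (at index 5)
Change: A[4] 6 -> -25
Changed element was NOT the old max.
  New max = max(old_max, new_val) = max(28, -25) = 28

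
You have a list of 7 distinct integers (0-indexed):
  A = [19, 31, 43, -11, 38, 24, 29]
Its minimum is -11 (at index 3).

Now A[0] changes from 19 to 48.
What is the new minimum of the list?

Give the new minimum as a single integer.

Answer: -11

Derivation:
Old min = -11 (at index 3)
Change: A[0] 19 -> 48
Changed element was NOT the old min.
  New min = min(old_min, new_val) = min(-11, 48) = -11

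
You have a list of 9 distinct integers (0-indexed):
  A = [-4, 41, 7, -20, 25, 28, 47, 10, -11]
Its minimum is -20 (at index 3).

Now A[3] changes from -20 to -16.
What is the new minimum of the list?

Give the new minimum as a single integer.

Answer: -16

Derivation:
Old min = -20 (at index 3)
Change: A[3] -20 -> -16
Changed element WAS the min. Need to check: is -16 still <= all others?
  Min of remaining elements: -11
  New min = min(-16, -11) = -16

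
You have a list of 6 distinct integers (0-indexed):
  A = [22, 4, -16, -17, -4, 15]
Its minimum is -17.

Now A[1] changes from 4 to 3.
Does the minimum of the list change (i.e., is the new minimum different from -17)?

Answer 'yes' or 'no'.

Old min = -17
Change: A[1] 4 -> 3
Changed element was NOT the min; min changes only if 3 < -17.
New min = -17; changed? no

Answer: no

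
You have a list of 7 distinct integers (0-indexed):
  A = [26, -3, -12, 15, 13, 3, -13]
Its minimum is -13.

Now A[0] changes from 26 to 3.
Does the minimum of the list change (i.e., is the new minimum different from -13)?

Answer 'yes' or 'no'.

Answer: no

Derivation:
Old min = -13
Change: A[0] 26 -> 3
Changed element was NOT the min; min changes only if 3 < -13.
New min = -13; changed? no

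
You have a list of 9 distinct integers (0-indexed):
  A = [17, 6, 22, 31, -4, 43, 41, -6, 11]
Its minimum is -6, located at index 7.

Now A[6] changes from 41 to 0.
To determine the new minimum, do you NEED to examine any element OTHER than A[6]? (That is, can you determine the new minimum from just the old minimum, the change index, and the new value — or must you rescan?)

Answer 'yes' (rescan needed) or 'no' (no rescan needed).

Old min = -6 at index 7
Change at index 6: 41 -> 0
Index 6 was NOT the min. New min = min(-6, 0). No rescan of other elements needed.
Needs rescan: no

Answer: no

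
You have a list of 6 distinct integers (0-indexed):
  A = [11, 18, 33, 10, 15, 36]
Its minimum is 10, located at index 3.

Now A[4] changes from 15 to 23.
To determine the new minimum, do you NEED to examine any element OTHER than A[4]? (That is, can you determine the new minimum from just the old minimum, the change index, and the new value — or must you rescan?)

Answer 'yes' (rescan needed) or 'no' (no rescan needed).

Answer: no

Derivation:
Old min = 10 at index 3
Change at index 4: 15 -> 23
Index 4 was NOT the min. New min = min(10, 23). No rescan of other elements needed.
Needs rescan: no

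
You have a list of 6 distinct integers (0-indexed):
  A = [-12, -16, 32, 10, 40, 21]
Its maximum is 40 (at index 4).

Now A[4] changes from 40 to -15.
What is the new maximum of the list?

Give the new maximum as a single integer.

Answer: 32

Derivation:
Old max = 40 (at index 4)
Change: A[4] 40 -> -15
Changed element WAS the max -> may need rescan.
  Max of remaining elements: 32
  New max = max(-15, 32) = 32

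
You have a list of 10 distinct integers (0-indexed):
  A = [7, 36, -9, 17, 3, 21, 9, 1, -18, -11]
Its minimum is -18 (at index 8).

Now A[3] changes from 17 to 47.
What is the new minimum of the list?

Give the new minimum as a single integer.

Answer: -18

Derivation:
Old min = -18 (at index 8)
Change: A[3] 17 -> 47
Changed element was NOT the old min.
  New min = min(old_min, new_val) = min(-18, 47) = -18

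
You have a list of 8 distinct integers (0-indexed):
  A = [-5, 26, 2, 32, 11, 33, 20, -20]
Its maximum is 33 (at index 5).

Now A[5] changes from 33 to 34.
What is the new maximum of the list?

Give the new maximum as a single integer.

Answer: 34

Derivation:
Old max = 33 (at index 5)
Change: A[5] 33 -> 34
Changed element WAS the max -> may need rescan.
  Max of remaining elements: 32
  New max = max(34, 32) = 34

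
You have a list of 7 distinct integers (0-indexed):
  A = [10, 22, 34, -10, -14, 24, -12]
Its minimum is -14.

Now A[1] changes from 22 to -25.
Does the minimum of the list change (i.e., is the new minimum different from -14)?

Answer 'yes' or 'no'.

Old min = -14
Change: A[1] 22 -> -25
Changed element was NOT the min; min changes only if -25 < -14.
New min = -25; changed? yes

Answer: yes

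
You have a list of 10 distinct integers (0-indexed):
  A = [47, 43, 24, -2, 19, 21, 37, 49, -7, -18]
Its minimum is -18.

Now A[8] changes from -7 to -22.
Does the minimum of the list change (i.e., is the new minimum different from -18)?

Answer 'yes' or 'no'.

Answer: yes

Derivation:
Old min = -18
Change: A[8] -7 -> -22
Changed element was NOT the min; min changes only if -22 < -18.
New min = -22; changed? yes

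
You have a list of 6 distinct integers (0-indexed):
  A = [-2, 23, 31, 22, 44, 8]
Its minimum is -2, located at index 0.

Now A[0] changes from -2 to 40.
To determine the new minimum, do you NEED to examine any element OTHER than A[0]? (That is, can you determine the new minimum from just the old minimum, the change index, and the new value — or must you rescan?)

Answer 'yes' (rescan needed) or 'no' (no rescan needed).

Old min = -2 at index 0
Change at index 0: -2 -> 40
Index 0 WAS the min and new value 40 > old min -2. Must rescan other elements to find the new min.
Needs rescan: yes

Answer: yes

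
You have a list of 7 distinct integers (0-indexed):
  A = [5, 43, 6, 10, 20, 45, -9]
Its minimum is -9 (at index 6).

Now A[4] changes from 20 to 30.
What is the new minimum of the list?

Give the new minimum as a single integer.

Old min = -9 (at index 6)
Change: A[4] 20 -> 30
Changed element was NOT the old min.
  New min = min(old_min, new_val) = min(-9, 30) = -9

Answer: -9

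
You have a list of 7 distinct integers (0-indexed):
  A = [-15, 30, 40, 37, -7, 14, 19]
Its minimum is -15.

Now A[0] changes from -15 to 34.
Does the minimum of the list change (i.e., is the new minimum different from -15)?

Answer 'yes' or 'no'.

Answer: yes

Derivation:
Old min = -15
Change: A[0] -15 -> 34
Changed element was the min; new min must be rechecked.
New min = -7; changed? yes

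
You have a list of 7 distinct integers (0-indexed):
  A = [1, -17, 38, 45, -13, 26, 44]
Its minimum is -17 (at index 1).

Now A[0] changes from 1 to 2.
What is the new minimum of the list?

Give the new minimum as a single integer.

Old min = -17 (at index 1)
Change: A[0] 1 -> 2
Changed element was NOT the old min.
  New min = min(old_min, new_val) = min(-17, 2) = -17

Answer: -17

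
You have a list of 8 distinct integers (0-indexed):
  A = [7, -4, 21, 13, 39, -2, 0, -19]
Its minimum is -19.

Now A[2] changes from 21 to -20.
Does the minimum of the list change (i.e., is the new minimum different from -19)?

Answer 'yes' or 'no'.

Old min = -19
Change: A[2] 21 -> -20
Changed element was NOT the min; min changes only if -20 < -19.
New min = -20; changed? yes

Answer: yes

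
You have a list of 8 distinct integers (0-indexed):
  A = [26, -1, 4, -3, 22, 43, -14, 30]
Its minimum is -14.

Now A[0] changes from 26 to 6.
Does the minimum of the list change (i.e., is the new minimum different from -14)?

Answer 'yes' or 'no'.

Old min = -14
Change: A[0] 26 -> 6
Changed element was NOT the min; min changes only if 6 < -14.
New min = -14; changed? no

Answer: no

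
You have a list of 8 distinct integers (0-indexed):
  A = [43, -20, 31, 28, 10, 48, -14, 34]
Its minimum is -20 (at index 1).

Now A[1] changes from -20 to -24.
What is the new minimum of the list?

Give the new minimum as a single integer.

Old min = -20 (at index 1)
Change: A[1] -20 -> -24
Changed element WAS the min. Need to check: is -24 still <= all others?
  Min of remaining elements: -14
  New min = min(-24, -14) = -24

Answer: -24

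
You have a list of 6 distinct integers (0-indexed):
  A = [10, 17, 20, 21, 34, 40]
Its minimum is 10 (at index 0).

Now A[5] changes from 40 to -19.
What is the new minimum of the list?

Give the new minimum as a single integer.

Old min = 10 (at index 0)
Change: A[5] 40 -> -19
Changed element was NOT the old min.
  New min = min(old_min, new_val) = min(10, -19) = -19

Answer: -19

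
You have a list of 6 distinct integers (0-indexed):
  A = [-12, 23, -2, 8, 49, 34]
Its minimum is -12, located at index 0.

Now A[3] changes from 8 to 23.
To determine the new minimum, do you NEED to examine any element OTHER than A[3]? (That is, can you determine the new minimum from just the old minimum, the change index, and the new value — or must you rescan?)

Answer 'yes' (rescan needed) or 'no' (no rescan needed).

Old min = -12 at index 0
Change at index 3: 8 -> 23
Index 3 was NOT the min. New min = min(-12, 23). No rescan of other elements needed.
Needs rescan: no

Answer: no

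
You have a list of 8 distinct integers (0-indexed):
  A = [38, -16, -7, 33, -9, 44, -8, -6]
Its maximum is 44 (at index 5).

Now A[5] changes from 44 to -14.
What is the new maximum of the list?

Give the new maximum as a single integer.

Old max = 44 (at index 5)
Change: A[5] 44 -> -14
Changed element WAS the max -> may need rescan.
  Max of remaining elements: 38
  New max = max(-14, 38) = 38

Answer: 38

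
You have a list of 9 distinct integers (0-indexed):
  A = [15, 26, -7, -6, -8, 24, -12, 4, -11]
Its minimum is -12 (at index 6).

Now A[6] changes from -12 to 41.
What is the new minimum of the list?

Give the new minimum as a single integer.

Old min = -12 (at index 6)
Change: A[6] -12 -> 41
Changed element WAS the min. Need to check: is 41 still <= all others?
  Min of remaining elements: -11
  New min = min(41, -11) = -11

Answer: -11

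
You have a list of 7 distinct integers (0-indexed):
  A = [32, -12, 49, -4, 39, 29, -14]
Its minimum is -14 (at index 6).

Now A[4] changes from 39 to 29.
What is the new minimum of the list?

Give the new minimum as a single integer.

Answer: -14

Derivation:
Old min = -14 (at index 6)
Change: A[4] 39 -> 29
Changed element was NOT the old min.
  New min = min(old_min, new_val) = min(-14, 29) = -14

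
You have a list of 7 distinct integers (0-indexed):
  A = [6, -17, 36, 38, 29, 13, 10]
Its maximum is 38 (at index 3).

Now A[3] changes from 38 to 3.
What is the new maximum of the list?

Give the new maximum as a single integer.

Answer: 36

Derivation:
Old max = 38 (at index 3)
Change: A[3] 38 -> 3
Changed element WAS the max -> may need rescan.
  Max of remaining elements: 36
  New max = max(3, 36) = 36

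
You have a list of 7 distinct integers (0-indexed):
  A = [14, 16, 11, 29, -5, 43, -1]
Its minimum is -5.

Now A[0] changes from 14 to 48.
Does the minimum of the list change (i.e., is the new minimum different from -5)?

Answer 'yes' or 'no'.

Answer: no

Derivation:
Old min = -5
Change: A[0] 14 -> 48
Changed element was NOT the min; min changes only if 48 < -5.
New min = -5; changed? no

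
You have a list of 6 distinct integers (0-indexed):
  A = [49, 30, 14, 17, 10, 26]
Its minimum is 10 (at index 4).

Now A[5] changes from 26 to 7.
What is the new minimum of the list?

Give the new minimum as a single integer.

Answer: 7

Derivation:
Old min = 10 (at index 4)
Change: A[5] 26 -> 7
Changed element was NOT the old min.
  New min = min(old_min, new_val) = min(10, 7) = 7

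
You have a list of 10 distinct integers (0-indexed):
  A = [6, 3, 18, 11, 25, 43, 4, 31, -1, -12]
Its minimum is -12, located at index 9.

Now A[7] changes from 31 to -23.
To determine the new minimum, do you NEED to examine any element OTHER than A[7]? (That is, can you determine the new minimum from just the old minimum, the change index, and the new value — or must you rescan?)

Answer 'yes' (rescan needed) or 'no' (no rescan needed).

Answer: no

Derivation:
Old min = -12 at index 9
Change at index 7: 31 -> -23
Index 7 was NOT the min. New min = min(-12, -23). No rescan of other elements needed.
Needs rescan: no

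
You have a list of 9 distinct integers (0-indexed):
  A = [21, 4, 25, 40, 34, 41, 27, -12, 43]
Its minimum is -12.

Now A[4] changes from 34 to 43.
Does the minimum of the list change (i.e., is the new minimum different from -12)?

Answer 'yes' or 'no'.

Answer: no

Derivation:
Old min = -12
Change: A[4] 34 -> 43
Changed element was NOT the min; min changes only if 43 < -12.
New min = -12; changed? no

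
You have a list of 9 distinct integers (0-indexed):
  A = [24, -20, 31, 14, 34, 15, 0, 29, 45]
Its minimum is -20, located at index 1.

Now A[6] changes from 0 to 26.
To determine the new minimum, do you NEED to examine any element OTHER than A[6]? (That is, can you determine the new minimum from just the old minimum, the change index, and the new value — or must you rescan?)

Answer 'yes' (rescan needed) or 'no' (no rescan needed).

Answer: no

Derivation:
Old min = -20 at index 1
Change at index 6: 0 -> 26
Index 6 was NOT the min. New min = min(-20, 26). No rescan of other elements needed.
Needs rescan: no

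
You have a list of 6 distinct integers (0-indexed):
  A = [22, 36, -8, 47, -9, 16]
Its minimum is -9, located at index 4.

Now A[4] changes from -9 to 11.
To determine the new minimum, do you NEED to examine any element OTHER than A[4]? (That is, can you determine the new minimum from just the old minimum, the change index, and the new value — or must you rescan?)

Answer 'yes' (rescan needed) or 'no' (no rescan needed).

Answer: yes

Derivation:
Old min = -9 at index 4
Change at index 4: -9 -> 11
Index 4 WAS the min and new value 11 > old min -9. Must rescan other elements to find the new min.
Needs rescan: yes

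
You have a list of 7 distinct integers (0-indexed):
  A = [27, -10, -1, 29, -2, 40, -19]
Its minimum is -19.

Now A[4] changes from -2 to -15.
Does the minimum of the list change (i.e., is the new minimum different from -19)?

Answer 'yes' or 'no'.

Answer: no

Derivation:
Old min = -19
Change: A[4] -2 -> -15
Changed element was NOT the min; min changes only if -15 < -19.
New min = -19; changed? no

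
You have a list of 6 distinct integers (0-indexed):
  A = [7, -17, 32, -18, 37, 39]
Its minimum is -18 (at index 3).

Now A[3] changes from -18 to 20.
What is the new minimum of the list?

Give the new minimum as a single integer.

Answer: -17

Derivation:
Old min = -18 (at index 3)
Change: A[3] -18 -> 20
Changed element WAS the min. Need to check: is 20 still <= all others?
  Min of remaining elements: -17
  New min = min(20, -17) = -17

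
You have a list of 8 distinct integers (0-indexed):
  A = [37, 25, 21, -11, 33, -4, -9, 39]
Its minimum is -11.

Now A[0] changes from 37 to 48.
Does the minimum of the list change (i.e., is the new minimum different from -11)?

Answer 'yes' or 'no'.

Answer: no

Derivation:
Old min = -11
Change: A[0] 37 -> 48
Changed element was NOT the min; min changes only if 48 < -11.
New min = -11; changed? no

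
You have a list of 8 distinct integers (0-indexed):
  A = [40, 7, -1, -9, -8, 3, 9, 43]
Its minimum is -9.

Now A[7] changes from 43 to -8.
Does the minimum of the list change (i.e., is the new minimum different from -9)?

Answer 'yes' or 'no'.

Answer: no

Derivation:
Old min = -9
Change: A[7] 43 -> -8
Changed element was NOT the min; min changes only if -8 < -9.
New min = -9; changed? no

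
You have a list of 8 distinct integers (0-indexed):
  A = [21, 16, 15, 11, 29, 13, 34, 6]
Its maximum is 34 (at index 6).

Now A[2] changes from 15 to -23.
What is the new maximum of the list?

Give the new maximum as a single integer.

Answer: 34

Derivation:
Old max = 34 (at index 6)
Change: A[2] 15 -> -23
Changed element was NOT the old max.
  New max = max(old_max, new_val) = max(34, -23) = 34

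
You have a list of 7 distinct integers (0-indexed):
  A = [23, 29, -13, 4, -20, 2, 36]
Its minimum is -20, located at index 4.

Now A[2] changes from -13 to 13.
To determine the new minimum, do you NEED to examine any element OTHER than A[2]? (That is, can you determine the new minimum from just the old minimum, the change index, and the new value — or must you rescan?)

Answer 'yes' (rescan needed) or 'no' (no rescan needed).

Old min = -20 at index 4
Change at index 2: -13 -> 13
Index 2 was NOT the min. New min = min(-20, 13). No rescan of other elements needed.
Needs rescan: no

Answer: no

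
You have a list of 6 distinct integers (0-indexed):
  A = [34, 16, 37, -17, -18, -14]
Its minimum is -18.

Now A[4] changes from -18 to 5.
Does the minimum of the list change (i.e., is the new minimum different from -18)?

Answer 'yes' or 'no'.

Answer: yes

Derivation:
Old min = -18
Change: A[4] -18 -> 5
Changed element was the min; new min must be rechecked.
New min = -17; changed? yes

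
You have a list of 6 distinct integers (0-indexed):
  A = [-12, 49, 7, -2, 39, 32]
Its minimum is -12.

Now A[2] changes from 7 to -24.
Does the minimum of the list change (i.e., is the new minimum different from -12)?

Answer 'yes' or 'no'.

Old min = -12
Change: A[2] 7 -> -24
Changed element was NOT the min; min changes only if -24 < -12.
New min = -24; changed? yes

Answer: yes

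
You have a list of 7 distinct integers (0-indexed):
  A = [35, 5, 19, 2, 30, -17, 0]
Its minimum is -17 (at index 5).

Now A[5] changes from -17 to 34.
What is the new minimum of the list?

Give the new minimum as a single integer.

Answer: 0

Derivation:
Old min = -17 (at index 5)
Change: A[5] -17 -> 34
Changed element WAS the min. Need to check: is 34 still <= all others?
  Min of remaining elements: 0
  New min = min(34, 0) = 0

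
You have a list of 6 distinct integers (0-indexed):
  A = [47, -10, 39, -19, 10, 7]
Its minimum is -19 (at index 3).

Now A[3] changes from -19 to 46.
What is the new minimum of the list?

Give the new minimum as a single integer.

Old min = -19 (at index 3)
Change: A[3] -19 -> 46
Changed element WAS the min. Need to check: is 46 still <= all others?
  Min of remaining elements: -10
  New min = min(46, -10) = -10

Answer: -10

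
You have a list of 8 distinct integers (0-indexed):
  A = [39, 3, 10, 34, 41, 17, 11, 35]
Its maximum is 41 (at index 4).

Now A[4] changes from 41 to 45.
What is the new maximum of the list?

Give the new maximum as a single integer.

Answer: 45

Derivation:
Old max = 41 (at index 4)
Change: A[4] 41 -> 45
Changed element WAS the max -> may need rescan.
  Max of remaining elements: 39
  New max = max(45, 39) = 45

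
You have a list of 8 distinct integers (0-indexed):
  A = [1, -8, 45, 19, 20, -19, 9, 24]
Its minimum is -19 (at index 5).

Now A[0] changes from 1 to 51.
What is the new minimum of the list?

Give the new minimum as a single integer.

Old min = -19 (at index 5)
Change: A[0] 1 -> 51
Changed element was NOT the old min.
  New min = min(old_min, new_val) = min(-19, 51) = -19

Answer: -19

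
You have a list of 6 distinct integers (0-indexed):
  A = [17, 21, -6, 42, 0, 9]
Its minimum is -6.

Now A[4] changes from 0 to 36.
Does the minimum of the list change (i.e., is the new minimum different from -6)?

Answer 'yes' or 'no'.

Answer: no

Derivation:
Old min = -6
Change: A[4] 0 -> 36
Changed element was NOT the min; min changes only if 36 < -6.
New min = -6; changed? no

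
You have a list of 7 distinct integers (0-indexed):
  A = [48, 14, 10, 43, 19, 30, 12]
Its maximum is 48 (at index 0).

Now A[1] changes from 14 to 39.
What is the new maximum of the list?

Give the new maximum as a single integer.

Answer: 48

Derivation:
Old max = 48 (at index 0)
Change: A[1] 14 -> 39
Changed element was NOT the old max.
  New max = max(old_max, new_val) = max(48, 39) = 48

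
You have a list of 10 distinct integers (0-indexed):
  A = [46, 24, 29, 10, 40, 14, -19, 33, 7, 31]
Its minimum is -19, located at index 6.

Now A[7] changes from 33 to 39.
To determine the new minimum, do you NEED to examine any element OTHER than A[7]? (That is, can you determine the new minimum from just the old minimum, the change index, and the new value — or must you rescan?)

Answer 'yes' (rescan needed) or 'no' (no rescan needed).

Answer: no

Derivation:
Old min = -19 at index 6
Change at index 7: 33 -> 39
Index 7 was NOT the min. New min = min(-19, 39). No rescan of other elements needed.
Needs rescan: no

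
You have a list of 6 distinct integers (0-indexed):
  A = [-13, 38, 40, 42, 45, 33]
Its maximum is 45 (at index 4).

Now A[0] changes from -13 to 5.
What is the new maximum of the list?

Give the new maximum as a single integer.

Answer: 45

Derivation:
Old max = 45 (at index 4)
Change: A[0] -13 -> 5
Changed element was NOT the old max.
  New max = max(old_max, new_val) = max(45, 5) = 45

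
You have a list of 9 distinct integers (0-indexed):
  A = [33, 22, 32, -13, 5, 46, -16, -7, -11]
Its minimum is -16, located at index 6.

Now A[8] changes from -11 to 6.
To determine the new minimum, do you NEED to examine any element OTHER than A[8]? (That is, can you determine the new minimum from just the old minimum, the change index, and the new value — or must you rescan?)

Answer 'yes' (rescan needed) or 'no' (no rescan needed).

Answer: no

Derivation:
Old min = -16 at index 6
Change at index 8: -11 -> 6
Index 8 was NOT the min. New min = min(-16, 6). No rescan of other elements needed.
Needs rescan: no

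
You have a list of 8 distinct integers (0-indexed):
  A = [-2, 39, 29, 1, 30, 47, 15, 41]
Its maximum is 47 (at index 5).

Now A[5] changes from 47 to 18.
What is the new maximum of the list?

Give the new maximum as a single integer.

Old max = 47 (at index 5)
Change: A[5] 47 -> 18
Changed element WAS the max -> may need rescan.
  Max of remaining elements: 41
  New max = max(18, 41) = 41

Answer: 41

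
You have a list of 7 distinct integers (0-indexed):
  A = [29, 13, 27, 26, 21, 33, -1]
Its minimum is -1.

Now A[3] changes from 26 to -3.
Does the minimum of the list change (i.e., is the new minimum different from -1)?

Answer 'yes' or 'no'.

Old min = -1
Change: A[3] 26 -> -3
Changed element was NOT the min; min changes only if -3 < -1.
New min = -3; changed? yes

Answer: yes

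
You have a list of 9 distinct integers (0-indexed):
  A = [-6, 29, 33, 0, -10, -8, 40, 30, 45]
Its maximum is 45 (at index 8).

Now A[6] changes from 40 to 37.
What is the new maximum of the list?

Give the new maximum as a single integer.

Old max = 45 (at index 8)
Change: A[6] 40 -> 37
Changed element was NOT the old max.
  New max = max(old_max, new_val) = max(45, 37) = 45

Answer: 45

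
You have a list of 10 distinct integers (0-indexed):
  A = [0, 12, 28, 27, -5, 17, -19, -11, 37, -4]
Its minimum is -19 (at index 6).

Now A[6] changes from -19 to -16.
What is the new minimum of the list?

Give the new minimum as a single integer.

Old min = -19 (at index 6)
Change: A[6] -19 -> -16
Changed element WAS the min. Need to check: is -16 still <= all others?
  Min of remaining elements: -11
  New min = min(-16, -11) = -16

Answer: -16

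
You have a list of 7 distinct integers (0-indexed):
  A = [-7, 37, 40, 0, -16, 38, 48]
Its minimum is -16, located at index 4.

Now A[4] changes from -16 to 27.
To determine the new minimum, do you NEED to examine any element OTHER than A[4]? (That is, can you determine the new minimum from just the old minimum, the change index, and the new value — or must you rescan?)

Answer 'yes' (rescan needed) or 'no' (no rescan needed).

Old min = -16 at index 4
Change at index 4: -16 -> 27
Index 4 WAS the min and new value 27 > old min -16. Must rescan other elements to find the new min.
Needs rescan: yes

Answer: yes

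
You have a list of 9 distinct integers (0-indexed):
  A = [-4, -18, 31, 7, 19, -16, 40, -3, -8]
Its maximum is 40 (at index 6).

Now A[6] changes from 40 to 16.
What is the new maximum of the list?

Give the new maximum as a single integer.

Answer: 31

Derivation:
Old max = 40 (at index 6)
Change: A[6] 40 -> 16
Changed element WAS the max -> may need rescan.
  Max of remaining elements: 31
  New max = max(16, 31) = 31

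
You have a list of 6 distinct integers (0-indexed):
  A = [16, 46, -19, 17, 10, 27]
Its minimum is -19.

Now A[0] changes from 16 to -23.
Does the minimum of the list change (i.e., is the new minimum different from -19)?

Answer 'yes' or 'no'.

Answer: yes

Derivation:
Old min = -19
Change: A[0] 16 -> -23
Changed element was NOT the min; min changes only if -23 < -19.
New min = -23; changed? yes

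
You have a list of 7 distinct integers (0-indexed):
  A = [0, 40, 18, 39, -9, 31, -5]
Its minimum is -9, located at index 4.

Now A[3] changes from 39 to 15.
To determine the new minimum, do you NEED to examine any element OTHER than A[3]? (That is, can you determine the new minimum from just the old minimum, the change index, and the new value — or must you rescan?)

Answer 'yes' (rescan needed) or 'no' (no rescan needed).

Old min = -9 at index 4
Change at index 3: 39 -> 15
Index 3 was NOT the min. New min = min(-9, 15). No rescan of other elements needed.
Needs rescan: no

Answer: no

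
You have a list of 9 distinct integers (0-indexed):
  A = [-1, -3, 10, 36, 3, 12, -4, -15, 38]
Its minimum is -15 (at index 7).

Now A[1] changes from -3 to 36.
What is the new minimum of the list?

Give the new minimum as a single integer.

Old min = -15 (at index 7)
Change: A[1] -3 -> 36
Changed element was NOT the old min.
  New min = min(old_min, new_val) = min(-15, 36) = -15

Answer: -15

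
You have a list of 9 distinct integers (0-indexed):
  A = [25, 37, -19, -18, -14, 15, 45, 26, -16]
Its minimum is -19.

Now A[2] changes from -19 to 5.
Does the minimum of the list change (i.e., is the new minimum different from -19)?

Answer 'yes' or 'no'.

Answer: yes

Derivation:
Old min = -19
Change: A[2] -19 -> 5
Changed element was the min; new min must be rechecked.
New min = -18; changed? yes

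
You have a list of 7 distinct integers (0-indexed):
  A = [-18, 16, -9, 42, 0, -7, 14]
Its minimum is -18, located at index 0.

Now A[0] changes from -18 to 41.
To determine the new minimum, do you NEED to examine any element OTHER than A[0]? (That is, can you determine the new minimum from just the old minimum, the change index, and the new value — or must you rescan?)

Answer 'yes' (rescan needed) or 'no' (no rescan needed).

Answer: yes

Derivation:
Old min = -18 at index 0
Change at index 0: -18 -> 41
Index 0 WAS the min and new value 41 > old min -18. Must rescan other elements to find the new min.
Needs rescan: yes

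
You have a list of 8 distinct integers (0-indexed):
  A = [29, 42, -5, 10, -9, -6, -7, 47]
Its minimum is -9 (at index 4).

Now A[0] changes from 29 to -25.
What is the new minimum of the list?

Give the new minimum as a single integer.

Old min = -9 (at index 4)
Change: A[0] 29 -> -25
Changed element was NOT the old min.
  New min = min(old_min, new_val) = min(-9, -25) = -25

Answer: -25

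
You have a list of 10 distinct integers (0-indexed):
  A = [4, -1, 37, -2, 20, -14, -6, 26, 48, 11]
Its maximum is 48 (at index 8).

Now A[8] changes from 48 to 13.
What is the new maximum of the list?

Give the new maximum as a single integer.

Old max = 48 (at index 8)
Change: A[8] 48 -> 13
Changed element WAS the max -> may need rescan.
  Max of remaining elements: 37
  New max = max(13, 37) = 37

Answer: 37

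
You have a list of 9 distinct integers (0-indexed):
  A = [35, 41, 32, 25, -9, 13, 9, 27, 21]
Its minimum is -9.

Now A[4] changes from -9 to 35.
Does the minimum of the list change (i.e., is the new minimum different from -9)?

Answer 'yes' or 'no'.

Answer: yes

Derivation:
Old min = -9
Change: A[4] -9 -> 35
Changed element was the min; new min must be rechecked.
New min = 9; changed? yes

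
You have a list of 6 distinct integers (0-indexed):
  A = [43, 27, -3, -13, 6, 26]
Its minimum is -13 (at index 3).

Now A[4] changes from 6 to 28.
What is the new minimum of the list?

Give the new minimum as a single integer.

Answer: -13

Derivation:
Old min = -13 (at index 3)
Change: A[4] 6 -> 28
Changed element was NOT the old min.
  New min = min(old_min, new_val) = min(-13, 28) = -13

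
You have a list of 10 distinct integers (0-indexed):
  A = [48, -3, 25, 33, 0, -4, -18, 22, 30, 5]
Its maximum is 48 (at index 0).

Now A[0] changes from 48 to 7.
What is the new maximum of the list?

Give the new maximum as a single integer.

Answer: 33

Derivation:
Old max = 48 (at index 0)
Change: A[0] 48 -> 7
Changed element WAS the max -> may need rescan.
  Max of remaining elements: 33
  New max = max(7, 33) = 33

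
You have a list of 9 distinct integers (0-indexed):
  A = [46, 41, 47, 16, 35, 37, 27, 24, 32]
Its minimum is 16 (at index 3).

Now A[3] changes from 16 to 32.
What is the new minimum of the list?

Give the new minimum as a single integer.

Old min = 16 (at index 3)
Change: A[3] 16 -> 32
Changed element WAS the min. Need to check: is 32 still <= all others?
  Min of remaining elements: 24
  New min = min(32, 24) = 24

Answer: 24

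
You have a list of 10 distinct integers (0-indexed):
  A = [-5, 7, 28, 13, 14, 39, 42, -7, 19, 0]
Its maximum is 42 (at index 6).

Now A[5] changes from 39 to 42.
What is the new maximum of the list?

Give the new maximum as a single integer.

Answer: 42

Derivation:
Old max = 42 (at index 6)
Change: A[5] 39 -> 42
Changed element was NOT the old max.
  New max = max(old_max, new_val) = max(42, 42) = 42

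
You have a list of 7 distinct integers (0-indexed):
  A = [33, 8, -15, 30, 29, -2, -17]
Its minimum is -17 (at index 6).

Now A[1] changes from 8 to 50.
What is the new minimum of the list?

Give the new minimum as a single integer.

Old min = -17 (at index 6)
Change: A[1] 8 -> 50
Changed element was NOT the old min.
  New min = min(old_min, new_val) = min(-17, 50) = -17

Answer: -17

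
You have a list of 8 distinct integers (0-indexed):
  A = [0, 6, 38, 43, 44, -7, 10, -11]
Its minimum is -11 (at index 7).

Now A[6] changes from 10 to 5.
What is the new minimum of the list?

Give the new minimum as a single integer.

Answer: -11

Derivation:
Old min = -11 (at index 7)
Change: A[6] 10 -> 5
Changed element was NOT the old min.
  New min = min(old_min, new_val) = min(-11, 5) = -11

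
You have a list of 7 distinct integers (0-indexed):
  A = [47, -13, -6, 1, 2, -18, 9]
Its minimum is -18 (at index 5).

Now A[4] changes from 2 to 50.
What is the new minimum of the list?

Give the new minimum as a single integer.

Old min = -18 (at index 5)
Change: A[4] 2 -> 50
Changed element was NOT the old min.
  New min = min(old_min, new_val) = min(-18, 50) = -18

Answer: -18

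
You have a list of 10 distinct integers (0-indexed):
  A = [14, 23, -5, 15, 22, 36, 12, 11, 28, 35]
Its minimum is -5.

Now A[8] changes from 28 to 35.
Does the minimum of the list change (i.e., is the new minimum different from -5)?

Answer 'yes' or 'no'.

Old min = -5
Change: A[8] 28 -> 35
Changed element was NOT the min; min changes only if 35 < -5.
New min = -5; changed? no

Answer: no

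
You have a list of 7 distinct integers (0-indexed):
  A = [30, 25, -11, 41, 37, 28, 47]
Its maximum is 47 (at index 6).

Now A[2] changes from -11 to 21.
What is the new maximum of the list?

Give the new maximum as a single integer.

Answer: 47

Derivation:
Old max = 47 (at index 6)
Change: A[2] -11 -> 21
Changed element was NOT the old max.
  New max = max(old_max, new_val) = max(47, 21) = 47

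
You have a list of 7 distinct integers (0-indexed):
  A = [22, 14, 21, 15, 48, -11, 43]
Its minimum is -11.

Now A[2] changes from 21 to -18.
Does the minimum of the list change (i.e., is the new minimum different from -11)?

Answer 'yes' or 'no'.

Old min = -11
Change: A[2] 21 -> -18
Changed element was NOT the min; min changes only if -18 < -11.
New min = -18; changed? yes

Answer: yes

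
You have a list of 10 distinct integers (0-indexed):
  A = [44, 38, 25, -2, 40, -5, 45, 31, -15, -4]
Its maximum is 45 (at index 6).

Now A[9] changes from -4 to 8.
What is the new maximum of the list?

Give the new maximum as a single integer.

Answer: 45

Derivation:
Old max = 45 (at index 6)
Change: A[9] -4 -> 8
Changed element was NOT the old max.
  New max = max(old_max, new_val) = max(45, 8) = 45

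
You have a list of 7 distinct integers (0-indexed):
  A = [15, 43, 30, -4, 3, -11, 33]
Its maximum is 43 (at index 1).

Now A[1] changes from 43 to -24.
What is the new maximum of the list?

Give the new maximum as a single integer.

Old max = 43 (at index 1)
Change: A[1] 43 -> -24
Changed element WAS the max -> may need rescan.
  Max of remaining elements: 33
  New max = max(-24, 33) = 33

Answer: 33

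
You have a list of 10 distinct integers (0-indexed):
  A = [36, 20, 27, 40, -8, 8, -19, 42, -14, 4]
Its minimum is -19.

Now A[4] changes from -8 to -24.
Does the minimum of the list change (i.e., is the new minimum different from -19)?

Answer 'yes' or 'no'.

Old min = -19
Change: A[4] -8 -> -24
Changed element was NOT the min; min changes only if -24 < -19.
New min = -24; changed? yes

Answer: yes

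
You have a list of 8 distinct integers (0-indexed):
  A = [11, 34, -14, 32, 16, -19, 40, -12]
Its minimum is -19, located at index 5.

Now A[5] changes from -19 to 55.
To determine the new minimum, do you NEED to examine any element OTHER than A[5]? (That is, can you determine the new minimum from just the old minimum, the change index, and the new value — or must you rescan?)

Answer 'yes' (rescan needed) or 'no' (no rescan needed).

Old min = -19 at index 5
Change at index 5: -19 -> 55
Index 5 WAS the min and new value 55 > old min -19. Must rescan other elements to find the new min.
Needs rescan: yes

Answer: yes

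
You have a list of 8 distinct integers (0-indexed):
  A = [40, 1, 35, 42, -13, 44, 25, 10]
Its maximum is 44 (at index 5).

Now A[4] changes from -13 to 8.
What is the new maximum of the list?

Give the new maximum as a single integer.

Old max = 44 (at index 5)
Change: A[4] -13 -> 8
Changed element was NOT the old max.
  New max = max(old_max, new_val) = max(44, 8) = 44

Answer: 44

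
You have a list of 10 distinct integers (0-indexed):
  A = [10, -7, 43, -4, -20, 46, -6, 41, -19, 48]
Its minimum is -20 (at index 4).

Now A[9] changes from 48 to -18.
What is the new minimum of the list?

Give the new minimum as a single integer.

Answer: -20

Derivation:
Old min = -20 (at index 4)
Change: A[9] 48 -> -18
Changed element was NOT the old min.
  New min = min(old_min, new_val) = min(-20, -18) = -20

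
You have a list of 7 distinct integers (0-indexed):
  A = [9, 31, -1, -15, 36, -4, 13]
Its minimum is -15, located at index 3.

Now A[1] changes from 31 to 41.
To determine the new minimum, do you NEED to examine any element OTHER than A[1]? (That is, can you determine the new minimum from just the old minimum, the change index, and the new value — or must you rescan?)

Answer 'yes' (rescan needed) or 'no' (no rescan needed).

Old min = -15 at index 3
Change at index 1: 31 -> 41
Index 1 was NOT the min. New min = min(-15, 41). No rescan of other elements needed.
Needs rescan: no

Answer: no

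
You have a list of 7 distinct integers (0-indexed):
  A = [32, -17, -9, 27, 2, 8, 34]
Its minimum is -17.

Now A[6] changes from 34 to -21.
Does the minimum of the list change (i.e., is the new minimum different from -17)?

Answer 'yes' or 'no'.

Answer: yes

Derivation:
Old min = -17
Change: A[6] 34 -> -21
Changed element was NOT the min; min changes only if -21 < -17.
New min = -21; changed? yes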